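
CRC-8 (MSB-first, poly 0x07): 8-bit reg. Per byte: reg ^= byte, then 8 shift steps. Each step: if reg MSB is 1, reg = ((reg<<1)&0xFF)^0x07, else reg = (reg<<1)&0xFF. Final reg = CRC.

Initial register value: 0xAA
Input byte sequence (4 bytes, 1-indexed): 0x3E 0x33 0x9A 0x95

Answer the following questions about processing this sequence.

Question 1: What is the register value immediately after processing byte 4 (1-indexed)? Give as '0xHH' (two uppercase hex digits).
Answer: 0xD3

Derivation:
After byte 1 (0x3E): reg=0xE5
After byte 2 (0x33): reg=0x2C
After byte 3 (0x9A): reg=0x0B
After byte 4 (0x95): reg=0xD3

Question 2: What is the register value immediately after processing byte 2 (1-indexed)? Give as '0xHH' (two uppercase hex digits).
Answer: 0x2C

Derivation:
After byte 1 (0x3E): reg=0xE5
After byte 2 (0x33): reg=0x2C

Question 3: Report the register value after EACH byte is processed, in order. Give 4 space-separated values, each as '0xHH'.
0xE5 0x2C 0x0B 0xD3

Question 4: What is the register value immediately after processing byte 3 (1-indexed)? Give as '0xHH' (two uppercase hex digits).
Answer: 0x0B

Derivation:
After byte 1 (0x3E): reg=0xE5
After byte 2 (0x33): reg=0x2C
After byte 3 (0x9A): reg=0x0B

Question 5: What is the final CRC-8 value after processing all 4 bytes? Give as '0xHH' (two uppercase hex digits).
Answer: 0xD3

Derivation:
After byte 1 (0x3E): reg=0xE5
After byte 2 (0x33): reg=0x2C
After byte 3 (0x9A): reg=0x0B
After byte 4 (0x95): reg=0xD3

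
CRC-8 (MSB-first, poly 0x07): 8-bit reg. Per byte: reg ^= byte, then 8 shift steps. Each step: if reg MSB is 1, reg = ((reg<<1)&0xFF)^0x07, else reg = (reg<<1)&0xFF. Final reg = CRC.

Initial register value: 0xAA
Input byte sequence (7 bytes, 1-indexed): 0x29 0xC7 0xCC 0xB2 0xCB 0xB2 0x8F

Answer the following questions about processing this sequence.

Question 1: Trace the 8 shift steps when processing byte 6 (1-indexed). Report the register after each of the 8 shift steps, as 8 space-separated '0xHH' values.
Answer: 0x4C 0x98 0x37 0x6E 0xDC 0xBF 0x79 0xF2

Derivation:
After byte 1 (0x29): reg=0x80
After byte 2 (0xC7): reg=0xD2
After byte 3 (0xCC): reg=0x5A
After byte 4 (0xB2): reg=0x96
After byte 5 (0xCB): reg=0x94
Register before byte 6: 0x94
After XOR with byte 0xB2: 0x26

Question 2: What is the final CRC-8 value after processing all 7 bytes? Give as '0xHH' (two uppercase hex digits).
Answer: 0x74

Derivation:
After byte 1 (0x29): reg=0x80
After byte 2 (0xC7): reg=0xD2
After byte 3 (0xCC): reg=0x5A
After byte 4 (0xB2): reg=0x96
After byte 5 (0xCB): reg=0x94
After byte 6 (0xB2): reg=0xF2
After byte 7 (0x8F): reg=0x74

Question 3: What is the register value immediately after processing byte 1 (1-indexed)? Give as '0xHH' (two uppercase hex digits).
Answer: 0x80

Derivation:
After byte 1 (0x29): reg=0x80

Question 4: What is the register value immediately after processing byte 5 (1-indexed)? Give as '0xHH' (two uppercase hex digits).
After byte 1 (0x29): reg=0x80
After byte 2 (0xC7): reg=0xD2
After byte 3 (0xCC): reg=0x5A
After byte 4 (0xB2): reg=0x96
After byte 5 (0xCB): reg=0x94

Answer: 0x94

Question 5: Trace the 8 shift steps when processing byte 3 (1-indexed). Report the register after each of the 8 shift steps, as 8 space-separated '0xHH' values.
Answer: 0x3C 0x78 0xF0 0xE7 0xC9 0x95 0x2D 0x5A

Derivation:
After byte 1 (0x29): reg=0x80
After byte 2 (0xC7): reg=0xD2
Register before byte 3: 0xD2
After XOR with byte 0xCC: 0x1E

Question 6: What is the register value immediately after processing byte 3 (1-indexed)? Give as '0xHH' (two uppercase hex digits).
After byte 1 (0x29): reg=0x80
After byte 2 (0xC7): reg=0xD2
After byte 3 (0xCC): reg=0x5A

Answer: 0x5A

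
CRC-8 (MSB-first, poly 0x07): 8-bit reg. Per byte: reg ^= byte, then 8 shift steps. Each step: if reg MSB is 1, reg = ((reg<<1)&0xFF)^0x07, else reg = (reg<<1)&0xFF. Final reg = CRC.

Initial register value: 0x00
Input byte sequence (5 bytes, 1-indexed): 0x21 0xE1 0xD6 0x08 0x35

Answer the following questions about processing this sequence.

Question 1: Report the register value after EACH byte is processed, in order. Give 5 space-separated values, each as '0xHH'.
0xE7 0x12 0x52 0x81 0x05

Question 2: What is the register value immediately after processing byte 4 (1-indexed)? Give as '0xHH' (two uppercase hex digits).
After byte 1 (0x21): reg=0xE7
After byte 2 (0xE1): reg=0x12
After byte 3 (0xD6): reg=0x52
After byte 4 (0x08): reg=0x81

Answer: 0x81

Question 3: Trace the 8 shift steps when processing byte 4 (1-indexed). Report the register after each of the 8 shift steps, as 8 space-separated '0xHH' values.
After byte 1 (0x21): reg=0xE7
After byte 2 (0xE1): reg=0x12
After byte 3 (0xD6): reg=0x52
Register before byte 4: 0x52
After XOR with byte 0x08: 0x5A

Answer: 0xB4 0x6F 0xDE 0xBB 0x71 0xE2 0xC3 0x81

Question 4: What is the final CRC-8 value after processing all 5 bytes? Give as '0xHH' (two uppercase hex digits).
Answer: 0x05

Derivation:
After byte 1 (0x21): reg=0xE7
After byte 2 (0xE1): reg=0x12
After byte 3 (0xD6): reg=0x52
After byte 4 (0x08): reg=0x81
After byte 5 (0x35): reg=0x05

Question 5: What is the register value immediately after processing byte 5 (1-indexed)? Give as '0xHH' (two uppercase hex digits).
After byte 1 (0x21): reg=0xE7
After byte 2 (0xE1): reg=0x12
After byte 3 (0xD6): reg=0x52
After byte 4 (0x08): reg=0x81
After byte 5 (0x35): reg=0x05

Answer: 0x05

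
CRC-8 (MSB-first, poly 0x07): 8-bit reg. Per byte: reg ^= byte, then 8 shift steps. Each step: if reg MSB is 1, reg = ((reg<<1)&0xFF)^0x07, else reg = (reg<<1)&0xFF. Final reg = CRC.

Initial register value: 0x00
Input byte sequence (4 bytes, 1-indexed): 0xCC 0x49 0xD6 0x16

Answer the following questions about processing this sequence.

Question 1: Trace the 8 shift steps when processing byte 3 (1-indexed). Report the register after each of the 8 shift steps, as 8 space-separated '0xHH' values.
After byte 1 (0xCC): reg=0x6A
After byte 2 (0x49): reg=0xE9
Register before byte 3: 0xE9
After XOR with byte 0xD6: 0x3F

Answer: 0x7E 0xFC 0xFF 0xF9 0xF5 0xED 0xDD 0xBD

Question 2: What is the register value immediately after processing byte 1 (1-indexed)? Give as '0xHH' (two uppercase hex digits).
After byte 1 (0xCC): reg=0x6A

Answer: 0x6A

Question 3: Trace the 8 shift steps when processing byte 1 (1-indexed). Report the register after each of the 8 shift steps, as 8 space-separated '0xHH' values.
Register before byte 1: 0x00
After XOR with byte 0xCC: 0xCC

Answer: 0x9F 0x39 0x72 0xE4 0xCF 0x99 0x35 0x6A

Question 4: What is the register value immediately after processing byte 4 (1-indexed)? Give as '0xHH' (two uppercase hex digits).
After byte 1 (0xCC): reg=0x6A
After byte 2 (0x49): reg=0xE9
After byte 3 (0xD6): reg=0xBD
After byte 4 (0x16): reg=0x58

Answer: 0x58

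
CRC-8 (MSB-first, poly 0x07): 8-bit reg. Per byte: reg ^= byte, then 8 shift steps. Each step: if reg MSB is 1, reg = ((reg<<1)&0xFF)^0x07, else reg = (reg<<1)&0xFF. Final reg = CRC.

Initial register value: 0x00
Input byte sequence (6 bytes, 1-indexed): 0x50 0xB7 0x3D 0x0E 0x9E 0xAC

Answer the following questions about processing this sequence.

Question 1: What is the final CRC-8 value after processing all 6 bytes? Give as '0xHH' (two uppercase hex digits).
After byte 1 (0x50): reg=0xB7
After byte 2 (0xB7): reg=0x00
After byte 3 (0x3D): reg=0xB3
After byte 4 (0x0E): reg=0x3A
After byte 5 (0x9E): reg=0x75
After byte 6 (0xAC): reg=0x01

Answer: 0x01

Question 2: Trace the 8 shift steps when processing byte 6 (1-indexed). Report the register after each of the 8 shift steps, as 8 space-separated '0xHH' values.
After byte 1 (0x50): reg=0xB7
After byte 2 (0xB7): reg=0x00
After byte 3 (0x3D): reg=0xB3
After byte 4 (0x0E): reg=0x3A
After byte 5 (0x9E): reg=0x75
Register before byte 6: 0x75
After XOR with byte 0xAC: 0xD9

Answer: 0xB5 0x6D 0xDA 0xB3 0x61 0xC2 0x83 0x01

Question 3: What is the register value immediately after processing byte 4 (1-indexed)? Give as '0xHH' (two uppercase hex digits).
After byte 1 (0x50): reg=0xB7
After byte 2 (0xB7): reg=0x00
After byte 3 (0x3D): reg=0xB3
After byte 4 (0x0E): reg=0x3A

Answer: 0x3A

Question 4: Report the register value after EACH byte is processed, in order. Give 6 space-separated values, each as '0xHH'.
0xB7 0x00 0xB3 0x3A 0x75 0x01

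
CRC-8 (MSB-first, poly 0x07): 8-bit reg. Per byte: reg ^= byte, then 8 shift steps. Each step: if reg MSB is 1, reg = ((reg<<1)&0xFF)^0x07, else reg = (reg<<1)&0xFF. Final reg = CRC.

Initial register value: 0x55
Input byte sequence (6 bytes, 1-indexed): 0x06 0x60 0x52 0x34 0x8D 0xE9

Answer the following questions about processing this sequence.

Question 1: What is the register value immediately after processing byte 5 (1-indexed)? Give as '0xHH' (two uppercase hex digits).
After byte 1 (0x06): reg=0xBE
After byte 2 (0x60): reg=0x14
After byte 3 (0x52): reg=0xD5
After byte 4 (0x34): reg=0xA9
After byte 5 (0x8D): reg=0xFC

Answer: 0xFC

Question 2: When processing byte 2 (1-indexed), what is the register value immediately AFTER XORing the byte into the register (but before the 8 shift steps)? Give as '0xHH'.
Register before byte 2: 0xBE
Byte 2: 0x60
0xBE XOR 0x60 = 0xDE

Answer: 0xDE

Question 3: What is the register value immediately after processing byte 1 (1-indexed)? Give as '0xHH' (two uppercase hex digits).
Answer: 0xBE

Derivation:
After byte 1 (0x06): reg=0xBE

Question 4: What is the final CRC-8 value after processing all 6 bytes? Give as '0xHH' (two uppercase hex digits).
After byte 1 (0x06): reg=0xBE
After byte 2 (0x60): reg=0x14
After byte 3 (0x52): reg=0xD5
After byte 4 (0x34): reg=0xA9
After byte 5 (0x8D): reg=0xFC
After byte 6 (0xE9): reg=0x6B

Answer: 0x6B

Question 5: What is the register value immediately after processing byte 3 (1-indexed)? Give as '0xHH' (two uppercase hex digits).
After byte 1 (0x06): reg=0xBE
After byte 2 (0x60): reg=0x14
After byte 3 (0x52): reg=0xD5

Answer: 0xD5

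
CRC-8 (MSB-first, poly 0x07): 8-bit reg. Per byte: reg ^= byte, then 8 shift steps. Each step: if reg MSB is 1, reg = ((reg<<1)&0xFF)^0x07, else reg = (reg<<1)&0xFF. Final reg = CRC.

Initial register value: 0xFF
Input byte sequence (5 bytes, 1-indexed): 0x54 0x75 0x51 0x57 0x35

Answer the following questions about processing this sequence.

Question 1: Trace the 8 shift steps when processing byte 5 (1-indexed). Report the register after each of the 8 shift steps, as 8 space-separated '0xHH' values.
Answer: 0xB8 0x77 0xEE 0xDB 0xB1 0x65 0xCA 0x93

Derivation:
After byte 1 (0x54): reg=0x58
After byte 2 (0x75): reg=0xC3
After byte 3 (0x51): reg=0xF7
After byte 4 (0x57): reg=0x69
Register before byte 5: 0x69
After XOR with byte 0x35: 0x5C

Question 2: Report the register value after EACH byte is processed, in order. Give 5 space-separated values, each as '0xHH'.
0x58 0xC3 0xF7 0x69 0x93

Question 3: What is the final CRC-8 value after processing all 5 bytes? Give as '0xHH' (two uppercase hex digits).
After byte 1 (0x54): reg=0x58
After byte 2 (0x75): reg=0xC3
After byte 3 (0x51): reg=0xF7
After byte 4 (0x57): reg=0x69
After byte 5 (0x35): reg=0x93

Answer: 0x93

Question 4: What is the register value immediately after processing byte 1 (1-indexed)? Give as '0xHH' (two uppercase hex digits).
After byte 1 (0x54): reg=0x58

Answer: 0x58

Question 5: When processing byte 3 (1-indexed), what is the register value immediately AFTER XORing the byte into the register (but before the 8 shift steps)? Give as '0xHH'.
Register before byte 3: 0xC3
Byte 3: 0x51
0xC3 XOR 0x51 = 0x92

Answer: 0x92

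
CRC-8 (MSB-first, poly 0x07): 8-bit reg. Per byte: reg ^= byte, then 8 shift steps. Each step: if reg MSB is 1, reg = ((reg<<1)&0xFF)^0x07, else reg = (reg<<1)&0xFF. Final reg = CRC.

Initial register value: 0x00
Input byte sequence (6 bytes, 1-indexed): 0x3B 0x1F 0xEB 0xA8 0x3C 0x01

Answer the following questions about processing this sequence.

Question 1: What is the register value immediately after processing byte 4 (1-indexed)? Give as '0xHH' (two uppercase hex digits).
After byte 1 (0x3B): reg=0xA1
After byte 2 (0x1F): reg=0x33
After byte 3 (0xEB): reg=0x06
After byte 4 (0xA8): reg=0x43

Answer: 0x43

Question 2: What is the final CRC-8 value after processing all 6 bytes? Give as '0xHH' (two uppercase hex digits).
Answer: 0x66

Derivation:
After byte 1 (0x3B): reg=0xA1
After byte 2 (0x1F): reg=0x33
After byte 3 (0xEB): reg=0x06
After byte 4 (0xA8): reg=0x43
After byte 5 (0x3C): reg=0x7A
After byte 6 (0x01): reg=0x66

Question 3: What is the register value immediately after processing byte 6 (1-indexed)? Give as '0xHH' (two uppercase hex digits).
Answer: 0x66

Derivation:
After byte 1 (0x3B): reg=0xA1
After byte 2 (0x1F): reg=0x33
After byte 3 (0xEB): reg=0x06
After byte 4 (0xA8): reg=0x43
After byte 5 (0x3C): reg=0x7A
After byte 6 (0x01): reg=0x66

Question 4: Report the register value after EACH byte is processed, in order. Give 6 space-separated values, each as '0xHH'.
0xA1 0x33 0x06 0x43 0x7A 0x66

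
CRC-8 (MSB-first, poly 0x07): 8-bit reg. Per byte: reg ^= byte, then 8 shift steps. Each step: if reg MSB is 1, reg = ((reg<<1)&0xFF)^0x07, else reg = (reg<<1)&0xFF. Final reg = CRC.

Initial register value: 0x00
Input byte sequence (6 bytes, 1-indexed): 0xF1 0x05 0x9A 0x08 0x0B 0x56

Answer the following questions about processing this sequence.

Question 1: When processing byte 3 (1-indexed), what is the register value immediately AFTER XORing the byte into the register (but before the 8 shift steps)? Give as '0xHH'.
Register before byte 3: 0x1A
Byte 3: 0x9A
0x1A XOR 0x9A = 0x80

Answer: 0x80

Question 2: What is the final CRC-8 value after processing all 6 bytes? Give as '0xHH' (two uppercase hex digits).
Answer: 0x52

Derivation:
After byte 1 (0xF1): reg=0xD9
After byte 2 (0x05): reg=0x1A
After byte 3 (0x9A): reg=0x89
After byte 4 (0x08): reg=0x8E
After byte 5 (0x0B): reg=0x92
After byte 6 (0x56): reg=0x52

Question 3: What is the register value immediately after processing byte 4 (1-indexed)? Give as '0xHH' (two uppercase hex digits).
After byte 1 (0xF1): reg=0xD9
After byte 2 (0x05): reg=0x1A
After byte 3 (0x9A): reg=0x89
After byte 4 (0x08): reg=0x8E

Answer: 0x8E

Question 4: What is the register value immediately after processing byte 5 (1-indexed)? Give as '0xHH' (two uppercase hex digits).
Answer: 0x92

Derivation:
After byte 1 (0xF1): reg=0xD9
After byte 2 (0x05): reg=0x1A
After byte 3 (0x9A): reg=0x89
After byte 4 (0x08): reg=0x8E
After byte 5 (0x0B): reg=0x92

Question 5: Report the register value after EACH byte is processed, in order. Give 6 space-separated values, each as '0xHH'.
0xD9 0x1A 0x89 0x8E 0x92 0x52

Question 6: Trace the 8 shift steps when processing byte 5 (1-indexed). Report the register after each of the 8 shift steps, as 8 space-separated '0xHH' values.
After byte 1 (0xF1): reg=0xD9
After byte 2 (0x05): reg=0x1A
After byte 3 (0x9A): reg=0x89
After byte 4 (0x08): reg=0x8E
Register before byte 5: 0x8E
After XOR with byte 0x0B: 0x85

Answer: 0x0D 0x1A 0x34 0x68 0xD0 0xA7 0x49 0x92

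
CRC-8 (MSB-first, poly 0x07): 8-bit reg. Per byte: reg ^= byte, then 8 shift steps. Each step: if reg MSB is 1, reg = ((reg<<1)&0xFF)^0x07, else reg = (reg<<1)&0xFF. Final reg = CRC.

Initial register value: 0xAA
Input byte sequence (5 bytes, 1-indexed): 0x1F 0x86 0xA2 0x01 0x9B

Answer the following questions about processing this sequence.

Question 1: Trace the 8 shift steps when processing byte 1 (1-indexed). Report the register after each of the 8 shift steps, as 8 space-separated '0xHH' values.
Answer: 0x6D 0xDA 0xB3 0x61 0xC2 0x83 0x01 0x02

Derivation:
Register before byte 1: 0xAA
After XOR with byte 0x1F: 0xB5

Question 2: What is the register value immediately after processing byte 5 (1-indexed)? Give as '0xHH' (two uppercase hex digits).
After byte 1 (0x1F): reg=0x02
After byte 2 (0x86): reg=0x95
After byte 3 (0xA2): reg=0x85
After byte 4 (0x01): reg=0x95
After byte 5 (0x9B): reg=0x2A

Answer: 0x2A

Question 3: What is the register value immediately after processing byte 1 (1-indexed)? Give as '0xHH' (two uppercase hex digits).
Answer: 0x02

Derivation:
After byte 1 (0x1F): reg=0x02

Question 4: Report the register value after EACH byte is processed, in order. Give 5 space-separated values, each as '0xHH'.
0x02 0x95 0x85 0x95 0x2A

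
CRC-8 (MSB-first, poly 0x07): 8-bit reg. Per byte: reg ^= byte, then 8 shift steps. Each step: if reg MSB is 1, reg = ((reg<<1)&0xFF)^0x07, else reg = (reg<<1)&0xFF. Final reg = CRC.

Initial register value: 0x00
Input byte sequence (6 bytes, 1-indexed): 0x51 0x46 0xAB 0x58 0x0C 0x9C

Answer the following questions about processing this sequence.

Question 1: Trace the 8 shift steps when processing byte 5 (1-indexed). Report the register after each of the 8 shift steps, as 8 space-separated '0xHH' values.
After byte 1 (0x51): reg=0xB0
After byte 2 (0x46): reg=0xCC
After byte 3 (0xAB): reg=0x32
After byte 4 (0x58): reg=0x11
Register before byte 5: 0x11
After XOR with byte 0x0C: 0x1D

Answer: 0x3A 0x74 0xE8 0xD7 0xA9 0x55 0xAA 0x53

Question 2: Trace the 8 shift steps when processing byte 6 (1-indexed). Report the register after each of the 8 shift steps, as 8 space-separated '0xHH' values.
After byte 1 (0x51): reg=0xB0
After byte 2 (0x46): reg=0xCC
After byte 3 (0xAB): reg=0x32
After byte 4 (0x58): reg=0x11
After byte 5 (0x0C): reg=0x53
Register before byte 6: 0x53
After XOR with byte 0x9C: 0xCF

Answer: 0x99 0x35 0x6A 0xD4 0xAF 0x59 0xB2 0x63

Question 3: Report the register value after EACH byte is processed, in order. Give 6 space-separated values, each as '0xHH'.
0xB0 0xCC 0x32 0x11 0x53 0x63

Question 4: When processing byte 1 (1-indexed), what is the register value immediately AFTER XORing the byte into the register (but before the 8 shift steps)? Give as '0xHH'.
Register before byte 1: 0x00
Byte 1: 0x51
0x00 XOR 0x51 = 0x51

Answer: 0x51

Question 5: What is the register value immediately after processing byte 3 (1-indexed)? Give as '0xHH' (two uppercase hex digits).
After byte 1 (0x51): reg=0xB0
After byte 2 (0x46): reg=0xCC
After byte 3 (0xAB): reg=0x32

Answer: 0x32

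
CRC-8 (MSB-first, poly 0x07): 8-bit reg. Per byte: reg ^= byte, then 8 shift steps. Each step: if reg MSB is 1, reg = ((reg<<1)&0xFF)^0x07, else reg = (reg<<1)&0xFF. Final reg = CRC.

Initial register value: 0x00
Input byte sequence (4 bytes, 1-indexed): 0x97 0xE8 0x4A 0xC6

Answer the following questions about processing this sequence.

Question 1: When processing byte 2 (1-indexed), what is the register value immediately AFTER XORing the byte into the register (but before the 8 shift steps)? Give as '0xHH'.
Register before byte 2: 0xEC
Byte 2: 0xE8
0xEC XOR 0xE8 = 0x04

Answer: 0x04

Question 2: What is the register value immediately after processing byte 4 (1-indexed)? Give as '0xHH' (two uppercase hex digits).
After byte 1 (0x97): reg=0xEC
After byte 2 (0xE8): reg=0x1C
After byte 3 (0x4A): reg=0xA5
After byte 4 (0xC6): reg=0x2E

Answer: 0x2E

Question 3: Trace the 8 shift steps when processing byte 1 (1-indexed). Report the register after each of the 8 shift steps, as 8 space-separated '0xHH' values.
Register before byte 1: 0x00
After XOR with byte 0x97: 0x97

Answer: 0x29 0x52 0xA4 0x4F 0x9E 0x3B 0x76 0xEC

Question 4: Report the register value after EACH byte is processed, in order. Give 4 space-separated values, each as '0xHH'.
0xEC 0x1C 0xA5 0x2E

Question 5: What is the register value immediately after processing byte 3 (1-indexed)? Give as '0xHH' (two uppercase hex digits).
After byte 1 (0x97): reg=0xEC
After byte 2 (0xE8): reg=0x1C
After byte 3 (0x4A): reg=0xA5

Answer: 0xA5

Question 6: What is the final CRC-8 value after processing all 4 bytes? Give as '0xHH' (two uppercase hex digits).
Answer: 0x2E

Derivation:
After byte 1 (0x97): reg=0xEC
After byte 2 (0xE8): reg=0x1C
After byte 3 (0x4A): reg=0xA5
After byte 4 (0xC6): reg=0x2E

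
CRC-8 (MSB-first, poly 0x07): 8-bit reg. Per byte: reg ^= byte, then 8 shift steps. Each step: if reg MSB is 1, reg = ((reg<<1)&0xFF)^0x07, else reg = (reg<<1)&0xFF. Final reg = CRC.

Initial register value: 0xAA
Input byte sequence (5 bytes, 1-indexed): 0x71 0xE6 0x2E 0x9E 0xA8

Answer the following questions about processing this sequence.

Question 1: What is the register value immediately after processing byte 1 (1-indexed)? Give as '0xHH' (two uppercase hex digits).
Answer: 0x0F

Derivation:
After byte 1 (0x71): reg=0x0F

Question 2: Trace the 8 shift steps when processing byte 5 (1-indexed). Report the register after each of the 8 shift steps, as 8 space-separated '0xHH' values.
Answer: 0xE9 0xD5 0xAD 0x5D 0xBA 0x73 0xE6 0xCB

Derivation:
After byte 1 (0x71): reg=0x0F
After byte 2 (0xE6): reg=0x91
After byte 3 (0x2E): reg=0x34
After byte 4 (0x9E): reg=0x5F
Register before byte 5: 0x5F
After XOR with byte 0xA8: 0xF7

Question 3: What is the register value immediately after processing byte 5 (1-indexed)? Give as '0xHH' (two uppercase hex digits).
Answer: 0xCB

Derivation:
After byte 1 (0x71): reg=0x0F
After byte 2 (0xE6): reg=0x91
After byte 3 (0x2E): reg=0x34
After byte 4 (0x9E): reg=0x5F
After byte 5 (0xA8): reg=0xCB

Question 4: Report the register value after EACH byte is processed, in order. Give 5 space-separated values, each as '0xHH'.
0x0F 0x91 0x34 0x5F 0xCB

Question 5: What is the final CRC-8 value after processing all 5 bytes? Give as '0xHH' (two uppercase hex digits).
After byte 1 (0x71): reg=0x0F
After byte 2 (0xE6): reg=0x91
After byte 3 (0x2E): reg=0x34
After byte 4 (0x9E): reg=0x5F
After byte 5 (0xA8): reg=0xCB

Answer: 0xCB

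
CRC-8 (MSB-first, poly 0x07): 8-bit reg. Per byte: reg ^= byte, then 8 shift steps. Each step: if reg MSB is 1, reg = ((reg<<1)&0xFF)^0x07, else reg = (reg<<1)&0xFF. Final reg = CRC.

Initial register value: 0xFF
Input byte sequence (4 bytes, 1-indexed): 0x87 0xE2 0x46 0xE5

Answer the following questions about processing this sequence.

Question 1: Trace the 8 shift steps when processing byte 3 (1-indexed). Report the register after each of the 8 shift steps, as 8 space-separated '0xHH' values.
Answer: 0xDF 0xB9 0x75 0xEA 0xD3 0xA1 0x45 0x8A

Derivation:
After byte 1 (0x87): reg=0x6F
After byte 2 (0xE2): reg=0xAA
Register before byte 3: 0xAA
After XOR with byte 0x46: 0xEC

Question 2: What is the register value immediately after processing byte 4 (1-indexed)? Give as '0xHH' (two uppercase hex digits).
After byte 1 (0x87): reg=0x6F
After byte 2 (0xE2): reg=0xAA
After byte 3 (0x46): reg=0x8A
After byte 4 (0xE5): reg=0x0A

Answer: 0x0A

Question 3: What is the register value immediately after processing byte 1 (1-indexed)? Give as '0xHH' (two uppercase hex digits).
After byte 1 (0x87): reg=0x6F

Answer: 0x6F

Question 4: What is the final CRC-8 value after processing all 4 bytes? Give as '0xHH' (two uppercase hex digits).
After byte 1 (0x87): reg=0x6F
After byte 2 (0xE2): reg=0xAA
After byte 3 (0x46): reg=0x8A
After byte 4 (0xE5): reg=0x0A

Answer: 0x0A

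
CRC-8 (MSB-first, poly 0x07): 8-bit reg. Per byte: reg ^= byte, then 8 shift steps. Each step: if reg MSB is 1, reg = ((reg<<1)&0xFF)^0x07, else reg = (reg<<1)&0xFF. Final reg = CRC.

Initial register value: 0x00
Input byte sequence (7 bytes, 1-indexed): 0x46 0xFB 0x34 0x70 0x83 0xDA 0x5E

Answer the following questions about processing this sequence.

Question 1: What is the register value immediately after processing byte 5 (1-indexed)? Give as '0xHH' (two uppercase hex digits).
After byte 1 (0x46): reg=0xD5
After byte 2 (0xFB): reg=0xCA
After byte 3 (0x34): reg=0xF4
After byte 4 (0x70): reg=0x95
After byte 5 (0x83): reg=0x62

Answer: 0x62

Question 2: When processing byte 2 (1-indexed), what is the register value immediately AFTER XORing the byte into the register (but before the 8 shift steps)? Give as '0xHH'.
Answer: 0x2E

Derivation:
Register before byte 2: 0xD5
Byte 2: 0xFB
0xD5 XOR 0xFB = 0x2E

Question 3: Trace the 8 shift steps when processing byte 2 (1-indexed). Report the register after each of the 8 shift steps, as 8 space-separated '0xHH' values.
Answer: 0x5C 0xB8 0x77 0xEE 0xDB 0xB1 0x65 0xCA

Derivation:
After byte 1 (0x46): reg=0xD5
Register before byte 2: 0xD5
After XOR with byte 0xFB: 0x2E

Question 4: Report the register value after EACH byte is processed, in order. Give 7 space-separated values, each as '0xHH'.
0xD5 0xCA 0xF4 0x95 0x62 0x21 0x7A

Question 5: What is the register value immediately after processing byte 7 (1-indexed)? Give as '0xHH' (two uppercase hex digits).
After byte 1 (0x46): reg=0xD5
After byte 2 (0xFB): reg=0xCA
After byte 3 (0x34): reg=0xF4
After byte 4 (0x70): reg=0x95
After byte 5 (0x83): reg=0x62
After byte 6 (0xDA): reg=0x21
After byte 7 (0x5E): reg=0x7A

Answer: 0x7A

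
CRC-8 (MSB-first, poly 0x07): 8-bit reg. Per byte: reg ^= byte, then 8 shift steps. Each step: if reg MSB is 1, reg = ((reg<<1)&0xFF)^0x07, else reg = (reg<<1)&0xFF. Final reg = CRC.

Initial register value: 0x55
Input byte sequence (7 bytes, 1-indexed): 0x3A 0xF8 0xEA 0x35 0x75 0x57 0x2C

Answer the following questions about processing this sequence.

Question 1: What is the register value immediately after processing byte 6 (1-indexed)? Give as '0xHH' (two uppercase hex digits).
Answer: 0x55

Derivation:
After byte 1 (0x3A): reg=0x0A
After byte 2 (0xF8): reg=0xD0
After byte 3 (0xEA): reg=0xA6
After byte 4 (0x35): reg=0xF0
After byte 5 (0x75): reg=0x92
After byte 6 (0x57): reg=0x55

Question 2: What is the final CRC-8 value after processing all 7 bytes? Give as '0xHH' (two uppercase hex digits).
Answer: 0x68

Derivation:
After byte 1 (0x3A): reg=0x0A
After byte 2 (0xF8): reg=0xD0
After byte 3 (0xEA): reg=0xA6
After byte 4 (0x35): reg=0xF0
After byte 5 (0x75): reg=0x92
After byte 6 (0x57): reg=0x55
After byte 7 (0x2C): reg=0x68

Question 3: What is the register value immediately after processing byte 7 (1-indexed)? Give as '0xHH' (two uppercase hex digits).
Answer: 0x68

Derivation:
After byte 1 (0x3A): reg=0x0A
After byte 2 (0xF8): reg=0xD0
After byte 3 (0xEA): reg=0xA6
After byte 4 (0x35): reg=0xF0
After byte 5 (0x75): reg=0x92
After byte 6 (0x57): reg=0x55
After byte 7 (0x2C): reg=0x68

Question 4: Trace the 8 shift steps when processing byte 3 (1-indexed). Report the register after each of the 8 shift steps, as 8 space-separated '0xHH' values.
Answer: 0x74 0xE8 0xD7 0xA9 0x55 0xAA 0x53 0xA6

Derivation:
After byte 1 (0x3A): reg=0x0A
After byte 2 (0xF8): reg=0xD0
Register before byte 3: 0xD0
After XOR with byte 0xEA: 0x3A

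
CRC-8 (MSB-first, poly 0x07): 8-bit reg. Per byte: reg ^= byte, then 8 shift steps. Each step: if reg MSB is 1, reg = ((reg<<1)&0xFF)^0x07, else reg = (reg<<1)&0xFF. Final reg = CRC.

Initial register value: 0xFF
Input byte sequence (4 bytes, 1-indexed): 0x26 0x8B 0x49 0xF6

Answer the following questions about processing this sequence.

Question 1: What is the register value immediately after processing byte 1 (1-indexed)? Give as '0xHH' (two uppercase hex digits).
Answer: 0x01

Derivation:
After byte 1 (0x26): reg=0x01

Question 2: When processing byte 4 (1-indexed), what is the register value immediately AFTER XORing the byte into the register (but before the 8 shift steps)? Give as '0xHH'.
Register before byte 4: 0xCC
Byte 4: 0xF6
0xCC XOR 0xF6 = 0x3A

Answer: 0x3A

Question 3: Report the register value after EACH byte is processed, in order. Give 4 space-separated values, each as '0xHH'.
0x01 0xBF 0xCC 0xA6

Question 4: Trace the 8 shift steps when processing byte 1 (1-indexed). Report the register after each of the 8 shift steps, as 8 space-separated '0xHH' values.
Answer: 0xB5 0x6D 0xDA 0xB3 0x61 0xC2 0x83 0x01

Derivation:
Register before byte 1: 0xFF
After XOR with byte 0x26: 0xD9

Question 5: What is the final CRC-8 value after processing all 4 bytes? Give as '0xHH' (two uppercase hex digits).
Answer: 0xA6

Derivation:
After byte 1 (0x26): reg=0x01
After byte 2 (0x8B): reg=0xBF
After byte 3 (0x49): reg=0xCC
After byte 4 (0xF6): reg=0xA6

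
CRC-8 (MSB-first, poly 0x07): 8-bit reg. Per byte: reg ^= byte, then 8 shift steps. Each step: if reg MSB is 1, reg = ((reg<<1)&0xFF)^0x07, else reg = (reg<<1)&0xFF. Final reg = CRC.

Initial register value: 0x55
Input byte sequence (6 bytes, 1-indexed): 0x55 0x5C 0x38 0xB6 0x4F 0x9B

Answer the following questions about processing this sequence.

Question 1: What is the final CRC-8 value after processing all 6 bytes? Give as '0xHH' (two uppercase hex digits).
Answer: 0xB2

Derivation:
After byte 1 (0x55): reg=0x00
After byte 2 (0x5C): reg=0x93
After byte 3 (0x38): reg=0x58
After byte 4 (0xB6): reg=0x84
After byte 5 (0x4F): reg=0x7F
After byte 6 (0x9B): reg=0xB2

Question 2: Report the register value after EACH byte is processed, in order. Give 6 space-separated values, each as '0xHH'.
0x00 0x93 0x58 0x84 0x7F 0xB2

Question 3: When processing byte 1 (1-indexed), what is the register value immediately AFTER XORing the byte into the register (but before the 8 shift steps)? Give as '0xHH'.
Answer: 0x00

Derivation:
Register before byte 1: 0x55
Byte 1: 0x55
0x55 XOR 0x55 = 0x00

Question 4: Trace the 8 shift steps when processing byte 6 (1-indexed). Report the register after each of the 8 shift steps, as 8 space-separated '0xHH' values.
Answer: 0xCF 0x99 0x35 0x6A 0xD4 0xAF 0x59 0xB2

Derivation:
After byte 1 (0x55): reg=0x00
After byte 2 (0x5C): reg=0x93
After byte 3 (0x38): reg=0x58
After byte 4 (0xB6): reg=0x84
After byte 5 (0x4F): reg=0x7F
Register before byte 6: 0x7F
After XOR with byte 0x9B: 0xE4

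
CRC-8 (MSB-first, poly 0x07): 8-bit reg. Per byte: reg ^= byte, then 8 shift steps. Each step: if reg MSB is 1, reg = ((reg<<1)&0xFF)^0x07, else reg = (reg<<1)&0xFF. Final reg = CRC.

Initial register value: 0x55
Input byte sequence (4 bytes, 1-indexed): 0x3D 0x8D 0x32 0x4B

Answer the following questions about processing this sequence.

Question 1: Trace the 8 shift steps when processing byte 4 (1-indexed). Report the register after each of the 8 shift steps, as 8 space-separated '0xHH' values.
Answer: 0x3C 0x78 0xF0 0xE7 0xC9 0x95 0x2D 0x5A

Derivation:
After byte 1 (0x3D): reg=0x1F
After byte 2 (0x8D): reg=0xF7
After byte 3 (0x32): reg=0x55
Register before byte 4: 0x55
After XOR with byte 0x4B: 0x1E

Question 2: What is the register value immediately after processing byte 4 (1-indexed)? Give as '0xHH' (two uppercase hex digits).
Answer: 0x5A

Derivation:
After byte 1 (0x3D): reg=0x1F
After byte 2 (0x8D): reg=0xF7
After byte 3 (0x32): reg=0x55
After byte 4 (0x4B): reg=0x5A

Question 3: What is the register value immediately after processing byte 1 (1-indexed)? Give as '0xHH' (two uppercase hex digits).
Answer: 0x1F

Derivation:
After byte 1 (0x3D): reg=0x1F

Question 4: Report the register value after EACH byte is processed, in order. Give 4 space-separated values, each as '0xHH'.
0x1F 0xF7 0x55 0x5A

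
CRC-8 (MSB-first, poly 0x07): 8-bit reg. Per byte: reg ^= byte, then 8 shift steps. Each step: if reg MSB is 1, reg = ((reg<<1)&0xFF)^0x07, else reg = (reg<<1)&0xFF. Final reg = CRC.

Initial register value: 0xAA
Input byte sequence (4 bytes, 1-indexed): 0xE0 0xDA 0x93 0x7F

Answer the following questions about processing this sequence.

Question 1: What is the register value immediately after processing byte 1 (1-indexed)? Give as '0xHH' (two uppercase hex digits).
Answer: 0xF1

Derivation:
After byte 1 (0xE0): reg=0xF1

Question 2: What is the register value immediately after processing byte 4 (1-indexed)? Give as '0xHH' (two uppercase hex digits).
After byte 1 (0xE0): reg=0xF1
After byte 2 (0xDA): reg=0xD1
After byte 3 (0x93): reg=0xC9
After byte 4 (0x7F): reg=0x0B

Answer: 0x0B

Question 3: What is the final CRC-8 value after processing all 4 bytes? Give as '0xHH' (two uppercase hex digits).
Answer: 0x0B

Derivation:
After byte 1 (0xE0): reg=0xF1
After byte 2 (0xDA): reg=0xD1
After byte 3 (0x93): reg=0xC9
After byte 4 (0x7F): reg=0x0B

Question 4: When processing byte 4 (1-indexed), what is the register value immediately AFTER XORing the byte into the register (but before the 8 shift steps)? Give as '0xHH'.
Register before byte 4: 0xC9
Byte 4: 0x7F
0xC9 XOR 0x7F = 0xB6

Answer: 0xB6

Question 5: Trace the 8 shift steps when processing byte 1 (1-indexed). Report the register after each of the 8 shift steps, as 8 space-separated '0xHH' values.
Register before byte 1: 0xAA
After XOR with byte 0xE0: 0x4A

Answer: 0x94 0x2F 0x5E 0xBC 0x7F 0xFE 0xFB 0xF1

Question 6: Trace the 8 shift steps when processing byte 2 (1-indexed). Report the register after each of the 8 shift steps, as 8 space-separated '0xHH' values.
After byte 1 (0xE0): reg=0xF1
Register before byte 2: 0xF1
After XOR with byte 0xDA: 0x2B

Answer: 0x56 0xAC 0x5F 0xBE 0x7B 0xF6 0xEB 0xD1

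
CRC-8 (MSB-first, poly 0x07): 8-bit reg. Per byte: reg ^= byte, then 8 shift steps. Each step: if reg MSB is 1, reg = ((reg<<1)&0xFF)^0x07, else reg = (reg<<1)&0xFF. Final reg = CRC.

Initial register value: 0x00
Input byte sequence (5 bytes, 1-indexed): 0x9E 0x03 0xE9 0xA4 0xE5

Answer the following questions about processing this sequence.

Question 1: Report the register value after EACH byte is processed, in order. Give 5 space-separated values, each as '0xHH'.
0xD3 0x3E 0x2B 0xA4 0xC0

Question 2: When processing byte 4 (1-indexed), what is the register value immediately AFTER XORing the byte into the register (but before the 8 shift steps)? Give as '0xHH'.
Register before byte 4: 0x2B
Byte 4: 0xA4
0x2B XOR 0xA4 = 0x8F

Answer: 0x8F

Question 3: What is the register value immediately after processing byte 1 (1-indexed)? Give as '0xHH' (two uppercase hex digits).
Answer: 0xD3

Derivation:
After byte 1 (0x9E): reg=0xD3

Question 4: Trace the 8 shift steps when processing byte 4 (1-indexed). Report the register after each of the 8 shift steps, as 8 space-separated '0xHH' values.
After byte 1 (0x9E): reg=0xD3
After byte 2 (0x03): reg=0x3E
After byte 3 (0xE9): reg=0x2B
Register before byte 4: 0x2B
After XOR with byte 0xA4: 0x8F

Answer: 0x19 0x32 0x64 0xC8 0x97 0x29 0x52 0xA4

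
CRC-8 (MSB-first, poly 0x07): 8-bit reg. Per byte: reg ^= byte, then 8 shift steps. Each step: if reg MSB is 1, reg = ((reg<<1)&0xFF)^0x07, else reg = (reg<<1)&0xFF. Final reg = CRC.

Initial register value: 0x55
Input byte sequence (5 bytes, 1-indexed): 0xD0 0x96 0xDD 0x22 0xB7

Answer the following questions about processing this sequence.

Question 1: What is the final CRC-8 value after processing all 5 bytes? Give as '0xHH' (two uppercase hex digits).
Answer: 0x6E

Derivation:
After byte 1 (0xD0): reg=0x92
After byte 2 (0x96): reg=0x1C
After byte 3 (0xDD): reg=0x49
After byte 4 (0x22): reg=0x16
After byte 5 (0xB7): reg=0x6E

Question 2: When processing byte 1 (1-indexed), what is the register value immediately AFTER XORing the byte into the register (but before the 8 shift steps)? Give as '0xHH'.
Register before byte 1: 0x55
Byte 1: 0xD0
0x55 XOR 0xD0 = 0x85

Answer: 0x85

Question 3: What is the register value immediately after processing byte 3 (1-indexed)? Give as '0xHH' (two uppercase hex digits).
After byte 1 (0xD0): reg=0x92
After byte 2 (0x96): reg=0x1C
After byte 3 (0xDD): reg=0x49

Answer: 0x49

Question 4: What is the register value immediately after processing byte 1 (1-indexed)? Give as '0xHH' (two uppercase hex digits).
Answer: 0x92

Derivation:
After byte 1 (0xD0): reg=0x92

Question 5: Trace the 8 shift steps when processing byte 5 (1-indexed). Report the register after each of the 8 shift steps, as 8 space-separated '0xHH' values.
After byte 1 (0xD0): reg=0x92
After byte 2 (0x96): reg=0x1C
After byte 3 (0xDD): reg=0x49
After byte 4 (0x22): reg=0x16
Register before byte 5: 0x16
After XOR with byte 0xB7: 0xA1

Answer: 0x45 0x8A 0x13 0x26 0x4C 0x98 0x37 0x6E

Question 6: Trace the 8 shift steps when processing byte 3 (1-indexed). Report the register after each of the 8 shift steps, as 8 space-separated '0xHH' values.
Answer: 0x85 0x0D 0x1A 0x34 0x68 0xD0 0xA7 0x49

Derivation:
After byte 1 (0xD0): reg=0x92
After byte 2 (0x96): reg=0x1C
Register before byte 3: 0x1C
After XOR with byte 0xDD: 0xC1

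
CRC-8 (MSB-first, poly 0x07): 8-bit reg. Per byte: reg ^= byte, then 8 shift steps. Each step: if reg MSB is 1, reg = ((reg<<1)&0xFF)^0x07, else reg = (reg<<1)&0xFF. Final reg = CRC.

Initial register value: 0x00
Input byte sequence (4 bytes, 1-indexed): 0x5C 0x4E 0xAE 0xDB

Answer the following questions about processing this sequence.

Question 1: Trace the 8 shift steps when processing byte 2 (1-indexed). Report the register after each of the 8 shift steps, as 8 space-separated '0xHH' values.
Answer: 0xBD 0x7D 0xFA 0xF3 0xE1 0xC5 0x8D 0x1D

Derivation:
After byte 1 (0x5C): reg=0x93
Register before byte 2: 0x93
After XOR with byte 0x4E: 0xDD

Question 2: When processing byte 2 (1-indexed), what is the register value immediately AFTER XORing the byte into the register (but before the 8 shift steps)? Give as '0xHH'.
Answer: 0xDD

Derivation:
Register before byte 2: 0x93
Byte 2: 0x4E
0x93 XOR 0x4E = 0xDD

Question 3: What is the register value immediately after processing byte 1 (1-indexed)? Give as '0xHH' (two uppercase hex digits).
Answer: 0x93

Derivation:
After byte 1 (0x5C): reg=0x93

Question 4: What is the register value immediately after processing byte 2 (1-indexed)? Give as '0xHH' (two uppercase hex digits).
Answer: 0x1D

Derivation:
After byte 1 (0x5C): reg=0x93
After byte 2 (0x4E): reg=0x1D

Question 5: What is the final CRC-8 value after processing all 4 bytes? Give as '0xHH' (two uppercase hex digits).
After byte 1 (0x5C): reg=0x93
After byte 2 (0x4E): reg=0x1D
After byte 3 (0xAE): reg=0x10
After byte 4 (0xDB): reg=0x7F

Answer: 0x7F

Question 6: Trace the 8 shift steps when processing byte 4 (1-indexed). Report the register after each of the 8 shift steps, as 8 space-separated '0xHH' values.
Answer: 0x91 0x25 0x4A 0x94 0x2F 0x5E 0xBC 0x7F

Derivation:
After byte 1 (0x5C): reg=0x93
After byte 2 (0x4E): reg=0x1D
After byte 3 (0xAE): reg=0x10
Register before byte 4: 0x10
After XOR with byte 0xDB: 0xCB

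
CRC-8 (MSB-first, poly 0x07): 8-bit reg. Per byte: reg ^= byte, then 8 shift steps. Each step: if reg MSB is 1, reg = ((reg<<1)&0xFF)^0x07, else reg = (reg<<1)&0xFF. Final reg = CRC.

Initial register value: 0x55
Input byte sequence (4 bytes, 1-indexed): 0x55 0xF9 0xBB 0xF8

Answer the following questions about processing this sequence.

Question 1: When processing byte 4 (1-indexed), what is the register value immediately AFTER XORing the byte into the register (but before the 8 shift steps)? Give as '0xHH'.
Register before byte 4: 0x81
Byte 4: 0xF8
0x81 XOR 0xF8 = 0x79

Answer: 0x79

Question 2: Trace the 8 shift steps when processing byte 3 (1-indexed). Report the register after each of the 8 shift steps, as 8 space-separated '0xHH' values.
After byte 1 (0x55): reg=0x00
After byte 2 (0xF9): reg=0xE1
Register before byte 3: 0xE1
After XOR with byte 0xBB: 0x5A

Answer: 0xB4 0x6F 0xDE 0xBB 0x71 0xE2 0xC3 0x81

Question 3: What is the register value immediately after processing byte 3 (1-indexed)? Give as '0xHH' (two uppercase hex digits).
Answer: 0x81

Derivation:
After byte 1 (0x55): reg=0x00
After byte 2 (0xF9): reg=0xE1
After byte 3 (0xBB): reg=0x81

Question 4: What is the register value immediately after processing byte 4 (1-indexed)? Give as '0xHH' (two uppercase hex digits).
After byte 1 (0x55): reg=0x00
After byte 2 (0xF9): reg=0xE1
After byte 3 (0xBB): reg=0x81
After byte 4 (0xF8): reg=0x68

Answer: 0x68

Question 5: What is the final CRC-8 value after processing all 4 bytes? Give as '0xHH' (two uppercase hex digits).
Answer: 0x68

Derivation:
After byte 1 (0x55): reg=0x00
After byte 2 (0xF9): reg=0xE1
After byte 3 (0xBB): reg=0x81
After byte 4 (0xF8): reg=0x68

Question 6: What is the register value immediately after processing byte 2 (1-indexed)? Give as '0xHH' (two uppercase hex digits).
Answer: 0xE1

Derivation:
After byte 1 (0x55): reg=0x00
After byte 2 (0xF9): reg=0xE1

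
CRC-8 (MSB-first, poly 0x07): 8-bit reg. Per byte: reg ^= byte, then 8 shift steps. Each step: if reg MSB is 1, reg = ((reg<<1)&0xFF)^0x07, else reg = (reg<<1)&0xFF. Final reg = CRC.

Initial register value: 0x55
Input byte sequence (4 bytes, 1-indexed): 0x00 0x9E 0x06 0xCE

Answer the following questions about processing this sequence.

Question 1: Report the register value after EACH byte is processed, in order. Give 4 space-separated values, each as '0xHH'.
0xAC 0x9E 0xC1 0x2D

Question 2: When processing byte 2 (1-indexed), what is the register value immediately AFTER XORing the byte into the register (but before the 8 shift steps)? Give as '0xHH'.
Register before byte 2: 0xAC
Byte 2: 0x9E
0xAC XOR 0x9E = 0x32

Answer: 0x32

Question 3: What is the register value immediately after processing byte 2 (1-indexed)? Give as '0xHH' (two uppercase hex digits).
After byte 1 (0x00): reg=0xAC
After byte 2 (0x9E): reg=0x9E

Answer: 0x9E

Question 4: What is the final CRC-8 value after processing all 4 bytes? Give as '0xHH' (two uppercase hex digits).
After byte 1 (0x00): reg=0xAC
After byte 2 (0x9E): reg=0x9E
After byte 3 (0x06): reg=0xC1
After byte 4 (0xCE): reg=0x2D

Answer: 0x2D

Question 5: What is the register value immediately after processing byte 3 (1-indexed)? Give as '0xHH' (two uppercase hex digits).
Answer: 0xC1

Derivation:
After byte 1 (0x00): reg=0xAC
After byte 2 (0x9E): reg=0x9E
After byte 3 (0x06): reg=0xC1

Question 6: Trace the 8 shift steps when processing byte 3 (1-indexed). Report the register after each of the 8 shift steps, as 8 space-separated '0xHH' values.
After byte 1 (0x00): reg=0xAC
After byte 2 (0x9E): reg=0x9E
Register before byte 3: 0x9E
After XOR with byte 0x06: 0x98

Answer: 0x37 0x6E 0xDC 0xBF 0x79 0xF2 0xE3 0xC1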